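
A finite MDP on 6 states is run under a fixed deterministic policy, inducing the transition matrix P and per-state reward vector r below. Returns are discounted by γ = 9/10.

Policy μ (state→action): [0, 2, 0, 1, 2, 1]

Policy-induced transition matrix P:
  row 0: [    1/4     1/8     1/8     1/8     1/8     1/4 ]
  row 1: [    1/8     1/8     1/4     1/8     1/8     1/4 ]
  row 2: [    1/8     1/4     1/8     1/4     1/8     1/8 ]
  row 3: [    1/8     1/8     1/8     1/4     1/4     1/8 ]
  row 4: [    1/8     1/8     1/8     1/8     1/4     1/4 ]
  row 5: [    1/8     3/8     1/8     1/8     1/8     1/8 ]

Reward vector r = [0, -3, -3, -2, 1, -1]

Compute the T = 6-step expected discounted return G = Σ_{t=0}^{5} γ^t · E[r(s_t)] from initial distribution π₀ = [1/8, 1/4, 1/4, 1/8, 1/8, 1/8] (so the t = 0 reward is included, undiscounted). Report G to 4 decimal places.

t=0: π = [0.1250, 0.2500, 0.2500, 0.1250, 0.1250, 0.1250], E[r] = -1.7500, γ^t·E[r] = -1.750000, running G = -1.750000
t=1: π = [0.1406, 0.1875, 0.1563, 0.1719, 0.1563, 0.1875], E[r] = -1.4063, γ^t·E[r] = -1.265625, running G = -3.015625
t=2: π = [0.1426, 0.1914, 0.1484, 0.1660, 0.1660, 0.1855], E[r] = -1.3711, γ^t·E[r] = -1.110586, running G = -4.126211
t=3: π = [0.1428, 0.1899, 0.1489, 0.1643, 0.1665, 0.1875], E[r] = -1.3662, γ^t·E[r] = -0.995968, running G = -5.122179
t=4: π = [0.1429, 0.1905, 0.1487, 0.1642, 0.1664, 0.1874], E[r] = -1.3671, γ^t·E[r] = -0.896932, running G = -6.019110
t=5: π = [0.1429, 0.1904, 0.1488, 0.1641, 0.1663, 0.1875], E[r] = -1.3671, γ^t·E[r] = -0.807284, running G = -6.826394

G = -6.8264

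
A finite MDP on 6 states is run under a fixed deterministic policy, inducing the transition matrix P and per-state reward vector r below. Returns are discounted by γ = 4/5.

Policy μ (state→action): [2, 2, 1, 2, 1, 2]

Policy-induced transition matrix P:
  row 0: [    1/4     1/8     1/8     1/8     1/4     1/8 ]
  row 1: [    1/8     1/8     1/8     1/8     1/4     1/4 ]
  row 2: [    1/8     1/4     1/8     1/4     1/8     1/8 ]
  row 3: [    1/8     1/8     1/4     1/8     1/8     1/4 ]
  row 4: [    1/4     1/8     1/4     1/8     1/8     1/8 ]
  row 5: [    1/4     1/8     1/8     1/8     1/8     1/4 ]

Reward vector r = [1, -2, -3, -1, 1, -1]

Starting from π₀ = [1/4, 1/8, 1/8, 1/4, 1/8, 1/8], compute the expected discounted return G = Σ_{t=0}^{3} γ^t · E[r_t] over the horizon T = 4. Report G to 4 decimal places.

G = -2.1068

t=0: π = [0.2500, 0.1250, 0.1250, 0.2500, 0.1250, 0.1250], E[r] = -0.6250, γ^t·E[r] = -0.625000, running G = -0.625000
t=1: π = [0.1875, 0.1406, 0.1719, 0.1406, 0.1719, 0.1875], E[r] = -0.7656, γ^t·E[r] = -0.612500, running G = -1.237500
t=2: π = [0.1934, 0.1465, 0.1641, 0.1465, 0.1660, 0.1836], E[r] = -0.7559, γ^t·E[r] = -0.483750, running G = -1.721250
t=3: π = [0.1929, 0.1455, 0.1641, 0.1455, 0.1675, 0.1846], E[r] = -0.7529, γ^t·E[r] = -0.385500, running G = -2.106750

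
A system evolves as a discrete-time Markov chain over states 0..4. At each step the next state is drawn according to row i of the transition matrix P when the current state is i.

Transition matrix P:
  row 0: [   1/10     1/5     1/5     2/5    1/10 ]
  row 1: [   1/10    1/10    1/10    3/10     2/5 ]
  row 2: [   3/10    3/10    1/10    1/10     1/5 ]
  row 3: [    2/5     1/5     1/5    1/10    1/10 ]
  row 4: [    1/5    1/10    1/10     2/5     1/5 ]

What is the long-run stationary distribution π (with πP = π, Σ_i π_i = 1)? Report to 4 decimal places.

Balance equations π_j = Σ_i π_i·P[i][j]:
  π_0 = 1/10·π_0 + 1/10·π_1 + 3/10·π_2 + 2/5·π_3 + 1/5·π_4
  π_1 = 1/5·π_0 + 1/10·π_1 + 3/10·π_2 + 1/5·π_3 + 1/10·π_4
  π_2 = 1/5·π_0 + 1/10·π_1 + 1/10·π_2 + 1/5·π_3 + 1/10·π_4
  π_3 = 2/5·π_0 + 3/10·π_1 + 1/10·π_2 + 1/10·π_3 + 2/5·π_4
  normalize: π_0 + π_1 + π_2 + π_3 + π_4 = 1
Solving the linear system gives exactly π = [153/676, 51/286, 85/572, 1931/7436, 107/572].

π = [0.2263, 0.1783, 0.1486, 0.2597, 0.1871]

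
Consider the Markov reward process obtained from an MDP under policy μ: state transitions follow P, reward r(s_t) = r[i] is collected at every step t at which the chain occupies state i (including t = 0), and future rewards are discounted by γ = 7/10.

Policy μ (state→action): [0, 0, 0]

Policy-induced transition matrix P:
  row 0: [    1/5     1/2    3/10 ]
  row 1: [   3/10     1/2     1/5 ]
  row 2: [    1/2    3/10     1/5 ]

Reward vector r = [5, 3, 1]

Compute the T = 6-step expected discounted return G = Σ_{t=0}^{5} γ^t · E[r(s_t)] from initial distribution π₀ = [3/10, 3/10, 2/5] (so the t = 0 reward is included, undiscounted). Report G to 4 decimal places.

G = 8.9921

t=0: π = [0.3000, 0.3000, 0.4000], E[r] = 2.8000, γ^t·E[r] = 2.800000, running G = 2.800000
t=1: π = [0.3500, 0.4200, 0.2300], E[r] = 3.2400, γ^t·E[r] = 2.268000, running G = 5.068000
t=2: π = [0.3110, 0.4540, 0.2350], E[r] = 3.1520, γ^t·E[r] = 1.544480, running G = 6.612480
t=3: π = [0.3159, 0.4530, 0.2311], E[r] = 3.1696, γ^t·E[r] = 1.087173, running G = 7.699653
t=4: π = [0.3146, 0.4538, 0.2316], E[r] = 3.1661, γ^t·E[r] = 0.760176, running G = 8.459829
t=5: π = [0.3149, 0.4537, 0.2315], E[r] = 3.1668, γ^t·E[r] = 0.532241, running G = 8.992070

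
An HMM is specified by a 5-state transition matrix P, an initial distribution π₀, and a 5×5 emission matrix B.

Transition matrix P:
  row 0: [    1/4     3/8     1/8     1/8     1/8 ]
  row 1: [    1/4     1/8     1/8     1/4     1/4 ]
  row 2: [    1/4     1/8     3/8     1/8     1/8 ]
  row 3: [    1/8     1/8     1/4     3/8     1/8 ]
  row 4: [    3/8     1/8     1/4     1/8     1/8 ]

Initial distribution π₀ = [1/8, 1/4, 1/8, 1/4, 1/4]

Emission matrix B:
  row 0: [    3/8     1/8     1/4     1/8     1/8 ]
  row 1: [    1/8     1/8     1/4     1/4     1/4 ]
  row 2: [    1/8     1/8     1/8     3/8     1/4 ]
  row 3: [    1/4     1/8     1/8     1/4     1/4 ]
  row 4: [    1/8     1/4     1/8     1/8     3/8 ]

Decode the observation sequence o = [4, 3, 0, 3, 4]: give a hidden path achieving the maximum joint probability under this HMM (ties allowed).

path = [4, 2, 0, 1, 4]

t=0: δ = [1.562e-02, 6.250e-02, 3.125e-02, 6.250e-02, 9.375e-02]  (obs o_0=4)
t=1: δ = [4.395e-03, 2.930e-03, 8.789e-03, 5.859e-03, 1.953e-03]  ψ = [4, 4, 4, 3, 1]  (obs o_1=3)
t=2: δ = [8.240e-04, 2.060e-04, 4.120e-04, 5.493e-04, 1.373e-04]  ψ = [2, 0, 2, 3, 2]  (obs o_2=0)
t=3: δ = [2.575e-05, 7.725e-05, 5.794e-05, 5.150e-05, 1.287e-05]  ψ = [0, 0, 2, 3, 0]  (obs o_3=3)
t=4: δ = [2.414e-06, 2.414e-06, 5.431e-06, 4.828e-06, 7.242e-06]  ψ = [1, 0, 2, 1, 1]  (obs o_4=4)
backtrack: best end state = 4; path = [4, 2, 0, 1, 4]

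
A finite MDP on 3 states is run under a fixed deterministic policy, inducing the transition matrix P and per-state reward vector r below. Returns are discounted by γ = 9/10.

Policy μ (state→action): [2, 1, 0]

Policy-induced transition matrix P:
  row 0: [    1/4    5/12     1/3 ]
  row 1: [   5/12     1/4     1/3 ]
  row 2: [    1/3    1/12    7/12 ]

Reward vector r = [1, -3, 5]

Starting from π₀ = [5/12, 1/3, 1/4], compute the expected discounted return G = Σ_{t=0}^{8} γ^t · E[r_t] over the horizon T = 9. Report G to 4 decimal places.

G = 9.7522

t=0: π = [0.4167, 0.3333, 0.2500], E[r] = 0.6667, γ^t·E[r] = 0.666667, running G = 0.666667
t=1: π = [0.3264, 0.2778, 0.3958], E[r] = 1.4722, γ^t·E[r] = 1.325000, running G = 1.991667
t=2: π = [0.3293, 0.2384, 0.4323], E[r] = 1.7755, γ^t·E[r] = 1.438125, running G = 3.429792
t=3: π = [0.3258, 0.2328, 0.4414], E[r] = 1.8343, γ^t·E[r] = 1.337203, running G = 4.766995
t=4: π = [0.3256, 0.2307, 0.4437], E[r] = 1.8518, γ^t·E[r] = 1.214989, running G = 5.981984
t=5: π = [0.3254, 0.2303, 0.4443], E[r] = 1.8557, γ^t·E[r] = 1.095801, running G = 7.077785
t=6: π = [0.3254, 0.2302, 0.4444], E[r] = 1.8568, γ^t·E[r] = 0.986783, running G = 8.064568
t=7: π = [0.3254, 0.2302, 0.4444], E[r] = 1.8571, γ^t·E[r] = 0.888224, running G = 8.952792
t=8: π = [0.3254, 0.2302, 0.4444], E[r] = 1.8571, γ^t·E[r] = 0.799430, running G = 9.752222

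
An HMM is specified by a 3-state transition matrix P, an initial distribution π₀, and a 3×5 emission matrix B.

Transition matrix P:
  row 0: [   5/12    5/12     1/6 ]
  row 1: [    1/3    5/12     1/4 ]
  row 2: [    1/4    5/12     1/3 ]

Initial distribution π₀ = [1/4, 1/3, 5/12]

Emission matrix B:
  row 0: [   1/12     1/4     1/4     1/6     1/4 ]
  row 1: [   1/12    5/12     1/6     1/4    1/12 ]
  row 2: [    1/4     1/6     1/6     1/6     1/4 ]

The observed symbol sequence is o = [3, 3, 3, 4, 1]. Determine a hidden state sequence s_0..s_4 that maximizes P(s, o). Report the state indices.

t=0: δ = [4.167e-02, 8.333e-02, 6.944e-02]  (obs o_0=3)
t=1: δ = [4.630e-03, 8.681e-03, 3.858e-03]  ψ = [1, 1, 2]  (obs o_1=3)
t=2: δ = [4.823e-04, 9.042e-04, 3.617e-04]  ψ = [1, 1, 1]  (obs o_2=3)
t=3: δ = [7.535e-05, 3.140e-05, 5.651e-05]  ψ = [1, 1, 1]  (obs o_3=4)
t=4: δ = [7.849e-06, 1.308e-05, 3.140e-06]  ψ = [0, 0, 2]  (obs o_4=1)
backtrack: best end state = 1; path = [1, 1, 1, 0, 1]

path = [1, 1, 1, 0, 1]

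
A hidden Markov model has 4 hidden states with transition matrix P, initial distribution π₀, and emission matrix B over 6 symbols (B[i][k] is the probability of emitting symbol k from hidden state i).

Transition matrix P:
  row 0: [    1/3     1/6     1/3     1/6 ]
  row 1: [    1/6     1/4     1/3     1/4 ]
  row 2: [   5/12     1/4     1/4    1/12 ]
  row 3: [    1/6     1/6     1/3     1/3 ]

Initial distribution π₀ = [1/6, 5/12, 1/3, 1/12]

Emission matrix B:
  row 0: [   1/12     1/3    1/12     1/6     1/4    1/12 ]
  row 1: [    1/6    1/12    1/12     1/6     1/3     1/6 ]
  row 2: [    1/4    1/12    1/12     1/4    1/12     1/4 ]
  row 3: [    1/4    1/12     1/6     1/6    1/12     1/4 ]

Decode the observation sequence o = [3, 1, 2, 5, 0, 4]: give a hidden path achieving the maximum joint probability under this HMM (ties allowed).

path = [2, 0, 3, 3, 2, 0]

t=0: δ = [2.778e-02, 6.944e-02, 8.333e-02, 1.389e-02]  (obs o_0=3)
t=1: δ = [1.157e-02, 1.736e-03, 1.929e-03, 1.447e-03]  ψ = [2, 2, 1, 1]  (obs o_1=1)
t=2: δ = [3.215e-04, 1.608e-04, 3.215e-04, 3.215e-04]  ψ = [0, 0, 0, 0]  (obs o_2=2)
t=3: δ = [1.116e-05, 1.340e-05, 2.679e-05, 2.679e-05]  ψ = [2, 2, 0, 3]  (obs o_3=5)
t=4: δ = [9.303e-07, 1.116e-06, 2.233e-06, 2.233e-06]  ψ = [2, 2, 3, 3]  (obs o_4=0)
t=5: δ = [2.326e-07, 1.861e-07, 6.202e-08, 6.202e-08]  ψ = [2, 2, 3, 3]  (obs o_5=4)
backtrack: best end state = 0; path = [2, 0, 3, 3, 2, 0]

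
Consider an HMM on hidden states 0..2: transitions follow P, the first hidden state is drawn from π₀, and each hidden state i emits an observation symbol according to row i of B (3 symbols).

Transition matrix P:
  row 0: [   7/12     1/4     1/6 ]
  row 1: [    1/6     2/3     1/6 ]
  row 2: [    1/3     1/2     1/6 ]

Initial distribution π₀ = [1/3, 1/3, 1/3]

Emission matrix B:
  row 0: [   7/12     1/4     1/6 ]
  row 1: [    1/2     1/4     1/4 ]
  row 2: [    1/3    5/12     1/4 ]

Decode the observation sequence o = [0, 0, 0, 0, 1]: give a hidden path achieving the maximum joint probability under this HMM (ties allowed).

t=0: δ = [1.944e-01, 1.667e-01, 1.111e-01]  (obs o_0=0)
t=1: δ = [6.617e-02, 5.556e-02, 1.080e-02]  ψ = [0, 1, 0]  (obs o_1=0)
t=2: δ = [2.251e-02, 1.852e-02, 3.676e-03]  ψ = [0, 1, 0]  (obs o_2=0)
t=3: δ = [7.661e-03, 6.173e-03, 1.251e-03]  ψ = [0, 1, 0]  (obs o_3=0)
t=4: δ = [1.117e-03, 1.029e-03, 5.320e-04]  ψ = [0, 1, 0]  (obs o_4=1)
backtrack: best end state = 0; path = [0, 0, 0, 0, 0]

path = [0, 0, 0, 0, 0]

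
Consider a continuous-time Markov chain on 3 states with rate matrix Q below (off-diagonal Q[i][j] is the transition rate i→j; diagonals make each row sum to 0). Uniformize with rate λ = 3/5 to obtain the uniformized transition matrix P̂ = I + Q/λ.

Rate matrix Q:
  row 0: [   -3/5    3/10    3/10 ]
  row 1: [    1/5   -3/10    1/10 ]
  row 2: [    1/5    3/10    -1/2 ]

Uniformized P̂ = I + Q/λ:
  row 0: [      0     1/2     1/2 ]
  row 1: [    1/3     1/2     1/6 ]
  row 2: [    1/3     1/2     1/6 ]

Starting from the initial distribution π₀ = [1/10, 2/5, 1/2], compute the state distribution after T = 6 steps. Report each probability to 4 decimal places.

π = [0.2498, 0.5000, 0.2502]

t=0: π = [0.1000, 0.4000, 0.5000]
t=1: π = [0.3000, 0.5000, 0.2000]
t=2: π = [0.2333, 0.5000, 0.2667]
t=3: π = [0.2556, 0.5000, 0.2444]
t=4: π = [0.2481, 0.5000, 0.2519]
t=5: π = [0.2506, 0.5000, 0.2494]
t=6: π = [0.2498, 0.5000, 0.2502]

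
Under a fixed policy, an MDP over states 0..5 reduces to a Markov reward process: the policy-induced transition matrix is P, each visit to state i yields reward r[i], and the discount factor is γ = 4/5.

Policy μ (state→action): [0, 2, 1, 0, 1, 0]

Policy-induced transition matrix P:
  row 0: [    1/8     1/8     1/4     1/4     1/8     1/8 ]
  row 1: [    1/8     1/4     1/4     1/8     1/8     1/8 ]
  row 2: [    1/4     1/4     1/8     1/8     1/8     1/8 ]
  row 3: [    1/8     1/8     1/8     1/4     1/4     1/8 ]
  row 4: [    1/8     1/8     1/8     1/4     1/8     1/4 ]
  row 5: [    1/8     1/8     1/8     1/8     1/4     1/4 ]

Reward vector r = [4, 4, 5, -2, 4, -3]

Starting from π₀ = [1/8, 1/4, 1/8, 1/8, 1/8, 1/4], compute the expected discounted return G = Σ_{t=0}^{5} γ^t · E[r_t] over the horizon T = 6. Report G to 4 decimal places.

G = 6.7099

t=0: π = [0.1250, 0.2500, 0.1250, 0.1250, 0.1250, 0.2500], E[r] = 1.6250, γ^t·E[r] = 1.625000, running G = 1.625000
t=1: π = [0.1406, 0.1719, 0.1719, 0.1719, 0.1719, 0.1719], E[r] = 1.9375, γ^t·E[r] = 1.550000, running G = 3.175000
t=2: π = [0.1465, 0.1680, 0.1641, 0.1855, 0.1680, 0.1680], E[r] = 1.8750, γ^t·E[r] = 1.200000, running G = 4.375000
t=3: π = [0.1455, 0.1665, 0.1643, 0.1875, 0.1692, 0.1670], E[r] = 1.8704, γ^t·E[r] = 0.957625, running G = 5.332625
t=4: π = [0.1455, 0.1664, 0.1640, 0.1878, 0.1693, 0.1670], E[r] = 1.8682, γ^t·E[r] = 0.765213, running G = 6.097838
t=5: π = [0.1455, 0.1663, 0.1640, 0.1878, 0.1693, 0.1670], E[r] = 1.8677, γ^t·E[r] = 0.612016, running G = 6.709854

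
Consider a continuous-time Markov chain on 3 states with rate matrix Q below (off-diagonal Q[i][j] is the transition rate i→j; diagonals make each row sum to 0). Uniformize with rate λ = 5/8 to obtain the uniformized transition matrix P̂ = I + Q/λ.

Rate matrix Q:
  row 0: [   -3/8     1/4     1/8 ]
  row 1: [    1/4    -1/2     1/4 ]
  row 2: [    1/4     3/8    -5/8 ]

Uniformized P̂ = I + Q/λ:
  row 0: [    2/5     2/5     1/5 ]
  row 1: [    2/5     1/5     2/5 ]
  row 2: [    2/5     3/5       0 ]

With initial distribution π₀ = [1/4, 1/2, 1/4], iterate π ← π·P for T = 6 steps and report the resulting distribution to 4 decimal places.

π = [0.4000, 0.3716, 0.2284]

t=0: π = [0.2500, 0.5000, 0.2500]
t=1: π = [0.4000, 0.3500, 0.2500]
t=2: π = [0.4000, 0.3800, 0.2200]
t=3: π = [0.4000, 0.3680, 0.2320]
t=4: π = [0.4000, 0.3728, 0.2272]
t=5: π = [0.4000, 0.3709, 0.2291]
t=6: π = [0.4000, 0.3716, 0.2284]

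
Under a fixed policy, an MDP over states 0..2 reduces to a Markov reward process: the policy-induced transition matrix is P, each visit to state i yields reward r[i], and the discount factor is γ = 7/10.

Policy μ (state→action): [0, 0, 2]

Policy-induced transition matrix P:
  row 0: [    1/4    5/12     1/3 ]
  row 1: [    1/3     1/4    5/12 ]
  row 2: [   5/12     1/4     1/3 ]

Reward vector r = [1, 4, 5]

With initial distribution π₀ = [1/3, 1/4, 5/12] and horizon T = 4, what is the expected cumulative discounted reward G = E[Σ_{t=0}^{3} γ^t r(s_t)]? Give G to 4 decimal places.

t=0: π = [0.3333, 0.2500, 0.4167], E[r] = 3.4167, γ^t·E[r] = 3.416667, running G = 3.416667
t=1: π = [0.3403, 0.3056, 0.3542], E[r] = 3.3333, γ^t·E[r] = 2.333333, running G = 5.750000
t=2: π = [0.3345, 0.3067, 0.3588], E[r] = 3.3553, γ^t·E[r] = 1.644109, running G = 7.394109
t=3: π = [0.3354, 0.3057, 0.3589], E[r] = 3.3528, γ^t·E[r] = 1.150016, running G = 8.544125

G = 8.5441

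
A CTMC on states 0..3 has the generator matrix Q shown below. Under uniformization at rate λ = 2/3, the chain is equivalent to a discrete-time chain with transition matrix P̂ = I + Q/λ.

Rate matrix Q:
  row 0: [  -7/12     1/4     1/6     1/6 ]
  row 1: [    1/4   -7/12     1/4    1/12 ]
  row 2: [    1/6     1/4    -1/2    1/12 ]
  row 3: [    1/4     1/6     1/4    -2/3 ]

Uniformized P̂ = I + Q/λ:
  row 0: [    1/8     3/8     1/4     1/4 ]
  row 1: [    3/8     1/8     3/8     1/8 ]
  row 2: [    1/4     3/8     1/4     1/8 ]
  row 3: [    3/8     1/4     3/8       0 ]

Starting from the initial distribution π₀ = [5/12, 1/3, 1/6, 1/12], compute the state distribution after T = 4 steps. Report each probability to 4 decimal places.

π = [0.2702, 0.2854, 0.3037, 0.1407]

t=0: π = [0.4167, 0.3333, 0.1667, 0.0833]
t=1: π = [0.2500, 0.2813, 0.3021, 0.1667]
t=2: π = [0.2747, 0.2839, 0.3060, 0.1354]
t=3: π = [0.2681, 0.2871, 0.3024, 0.1424]
t=4: π = [0.2702, 0.2854, 0.3037, 0.1407]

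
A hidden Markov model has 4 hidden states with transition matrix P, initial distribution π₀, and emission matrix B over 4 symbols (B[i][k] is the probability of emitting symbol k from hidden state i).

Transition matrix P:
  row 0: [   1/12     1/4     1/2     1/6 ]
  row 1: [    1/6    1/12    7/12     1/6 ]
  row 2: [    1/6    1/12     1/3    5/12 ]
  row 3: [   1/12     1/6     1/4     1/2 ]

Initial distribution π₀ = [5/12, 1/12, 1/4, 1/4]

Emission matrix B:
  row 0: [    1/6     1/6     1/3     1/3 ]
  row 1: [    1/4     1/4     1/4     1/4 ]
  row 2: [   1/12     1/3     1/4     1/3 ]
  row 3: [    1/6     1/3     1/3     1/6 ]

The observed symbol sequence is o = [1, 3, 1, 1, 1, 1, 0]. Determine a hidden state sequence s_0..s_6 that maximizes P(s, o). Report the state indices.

path = [0, 2, 3, 3, 3, 3, 3]

t=0: δ = [6.944e-02, 2.083e-02, 8.333e-02, 8.333e-02]  (obs o_0=1)
t=1: δ = [4.630e-03, 4.340e-03, 1.157e-02, 6.944e-03]  ψ = [2, 0, 0, 3]  (obs o_1=3)
t=2: δ = [3.215e-04, 2.894e-04, 1.286e-03, 1.608e-03]  ψ = [2, 0, 2, 2]  (obs o_2=1)
t=3: δ = [3.572e-05, 6.698e-05, 1.429e-04, 2.679e-04]  ψ = [2, 3, 2, 3]  (obs o_3=1)
t=4: δ = [3.969e-06, 1.116e-05, 2.233e-05, 4.465e-05]  ψ = [2, 3, 3, 3]  (obs o_4=1)
t=5: δ = [6.202e-07, 1.861e-06, 3.721e-06, 7.442e-06]  ψ = [2, 3, 3, 3]  (obs o_5=1)
t=6: δ = [1.034e-07, 3.101e-07, 1.550e-07, 6.202e-07]  ψ = [2, 3, 3, 3]  (obs o_6=0)
backtrack: best end state = 3; path = [0, 2, 3, 3, 3, 3, 3]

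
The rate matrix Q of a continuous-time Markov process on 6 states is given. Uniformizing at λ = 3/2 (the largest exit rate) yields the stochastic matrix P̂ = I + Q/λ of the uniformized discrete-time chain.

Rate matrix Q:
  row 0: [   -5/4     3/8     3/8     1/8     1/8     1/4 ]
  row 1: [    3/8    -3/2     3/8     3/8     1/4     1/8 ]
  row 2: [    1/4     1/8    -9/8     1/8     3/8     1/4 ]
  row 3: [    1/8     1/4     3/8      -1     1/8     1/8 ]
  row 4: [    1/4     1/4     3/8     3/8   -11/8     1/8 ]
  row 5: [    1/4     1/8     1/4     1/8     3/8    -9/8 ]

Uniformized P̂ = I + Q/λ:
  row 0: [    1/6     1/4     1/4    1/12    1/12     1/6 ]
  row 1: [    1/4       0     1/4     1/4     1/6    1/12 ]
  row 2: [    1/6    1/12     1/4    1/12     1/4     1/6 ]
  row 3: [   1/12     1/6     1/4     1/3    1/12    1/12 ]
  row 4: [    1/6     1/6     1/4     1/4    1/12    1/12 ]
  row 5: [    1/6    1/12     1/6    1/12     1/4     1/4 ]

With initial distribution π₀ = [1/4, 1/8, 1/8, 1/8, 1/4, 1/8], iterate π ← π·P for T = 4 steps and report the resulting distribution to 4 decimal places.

t=0: π = [0.2500, 0.1250, 0.1250, 0.1250, 0.2500, 0.1250]
t=1: π = [0.1667, 0.1458, 0.2396, 0.1771, 0.1354, 0.1354]
t=2: π = [0.1641, 0.1250, 0.2387, 0.1745, 0.1580, 0.1398]
t=3: π = [0.1625, 0.1280, 0.2384, 0.1741, 0.1568, 0.1402]
t=4: π = [0.1628, 0.1273, 0.2383, 0.1743, 0.1571, 0.1401]

π = [0.1628, 0.1273, 0.2383, 0.1743, 0.1571, 0.1401]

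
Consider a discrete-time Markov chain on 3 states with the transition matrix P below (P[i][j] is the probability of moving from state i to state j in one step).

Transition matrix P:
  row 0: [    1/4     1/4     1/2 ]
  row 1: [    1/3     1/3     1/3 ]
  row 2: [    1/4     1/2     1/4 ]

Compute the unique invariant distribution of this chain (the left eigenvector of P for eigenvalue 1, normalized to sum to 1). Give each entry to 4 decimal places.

Balance equations π_j = Σ_i π_i·P[i][j]:
  π_0 = 1/4·π_0 + 1/3·π_1 + 1/4·π_2
  π_1 = 1/4·π_0 + 1/3·π_1 + 1/2·π_2
  normalize: π_0 + π_1 + π_2 = 1
Solving the linear system gives exactly π = [16/57, 7/19, 20/57].

π = [0.2807, 0.3684, 0.3509]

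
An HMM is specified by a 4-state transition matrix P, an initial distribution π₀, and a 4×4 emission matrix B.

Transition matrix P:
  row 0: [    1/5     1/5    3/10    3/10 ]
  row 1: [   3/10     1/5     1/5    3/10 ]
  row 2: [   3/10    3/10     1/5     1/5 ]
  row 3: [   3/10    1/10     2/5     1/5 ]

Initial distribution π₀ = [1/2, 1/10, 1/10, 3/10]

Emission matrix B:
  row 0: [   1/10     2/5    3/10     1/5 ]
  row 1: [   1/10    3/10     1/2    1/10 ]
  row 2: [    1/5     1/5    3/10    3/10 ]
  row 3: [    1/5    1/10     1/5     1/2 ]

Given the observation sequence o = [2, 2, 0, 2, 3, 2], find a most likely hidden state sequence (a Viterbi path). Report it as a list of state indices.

path = [0, 3, 2, 1, 3, 2]

t=0: δ = [1.500e-01, 5.000e-02, 3.000e-02, 6.000e-02]  (obs o_0=2)
t=1: δ = [9.000e-03, 1.500e-02, 1.350e-02, 9.000e-03]  ψ = [0, 0, 0, 0]  (obs o_1=2)
t=2: δ = [4.500e-04, 4.050e-04, 7.200e-04, 9.000e-04]  ψ = [1, 2, 3, 1]  (obs o_2=0)
t=3: δ = [8.100e-05, 1.080e-04, 1.080e-04, 3.600e-05]  ψ = [3, 2, 3, 3]  (obs o_3=2)
t=4: δ = [6.480e-06, 3.240e-06, 7.290e-06, 1.620e-05]  ψ = [1, 2, 0, 1]  (obs o_4=3)
t=5: δ = [1.458e-06, 1.093e-06, 1.944e-06, 6.480e-07]  ψ = [3, 2, 3, 3]  (obs o_5=2)
backtrack: best end state = 2; path = [0, 3, 2, 1, 3, 2]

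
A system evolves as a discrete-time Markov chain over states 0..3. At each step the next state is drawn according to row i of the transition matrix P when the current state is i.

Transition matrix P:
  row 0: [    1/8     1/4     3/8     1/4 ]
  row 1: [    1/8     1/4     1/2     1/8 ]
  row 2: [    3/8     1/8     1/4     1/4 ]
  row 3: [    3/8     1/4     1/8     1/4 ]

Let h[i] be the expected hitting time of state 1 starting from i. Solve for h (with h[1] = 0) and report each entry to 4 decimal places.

h = [4.6452, 0.0000, 5.1613, 4.5161]

First-step conditioning: h[1] = 0; for i ≠ 1, h[i] = 1 + Σ_k P[i][k]·h[k].
  h[0] = 1 + 1/8·h[0] + 3/8·h[2] + 1/4·h[3]
  h[2] = 1 + 3/8·h[0] + 1/4·h[2] + 1/4·h[3]
  h[3] = 1 + 3/8·h[0] + 1/8·h[2] + 1/4·h[3]
Solving the 3×3 linear system over states ≠ 1 gives exactly h = [144/31, 0, 160/31, 140/31] (h[1] = 0 is the target).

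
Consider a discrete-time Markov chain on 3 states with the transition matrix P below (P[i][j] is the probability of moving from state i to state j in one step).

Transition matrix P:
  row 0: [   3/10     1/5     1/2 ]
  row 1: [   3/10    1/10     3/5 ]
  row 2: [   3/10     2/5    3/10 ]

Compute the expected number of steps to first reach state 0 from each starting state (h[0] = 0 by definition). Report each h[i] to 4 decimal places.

First-step conditioning: h[0] = 0; for i ≠ 0, h[i] = 1 + Σ_k P[i][k]·h[k].
  h[1] = 1 + 1/10·h[1] + 3/5·h[2]
  h[2] = 1 + 2/5·h[1] + 3/10·h[2]
Solving the 2×2 linear system over states ≠ 0 gives exactly h = [0, 10/3, 10/3] (h[0] = 0 is the target).

h = [0.0000, 3.3333, 3.3333]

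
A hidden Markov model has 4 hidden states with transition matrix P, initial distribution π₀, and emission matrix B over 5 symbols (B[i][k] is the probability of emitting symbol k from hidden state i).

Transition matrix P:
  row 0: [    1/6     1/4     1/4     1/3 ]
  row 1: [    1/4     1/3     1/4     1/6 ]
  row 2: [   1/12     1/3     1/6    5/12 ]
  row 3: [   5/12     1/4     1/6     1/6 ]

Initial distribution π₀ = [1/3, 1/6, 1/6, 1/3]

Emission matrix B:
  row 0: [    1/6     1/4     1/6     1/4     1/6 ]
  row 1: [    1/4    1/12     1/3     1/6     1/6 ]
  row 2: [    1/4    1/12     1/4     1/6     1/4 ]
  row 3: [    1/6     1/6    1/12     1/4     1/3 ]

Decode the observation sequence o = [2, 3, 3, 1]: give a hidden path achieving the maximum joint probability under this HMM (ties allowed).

path = [1, 0, 3, 0]

t=0: δ = [5.556e-02, 5.556e-02, 4.167e-02, 2.778e-02]  (obs o_0=2)
t=1: δ = [3.472e-03, 3.086e-03, 2.315e-03, 4.630e-03]  ψ = [1, 1, 0, 0]  (obs o_1=3)
t=2: δ = [4.823e-04, 1.929e-04, 1.447e-04, 2.894e-04]  ψ = [3, 3, 0, 0]  (obs o_2=3)
t=3: δ = [3.014e-05, 1.005e-05, 1.005e-05, 2.679e-05]  ψ = [3, 0, 0, 0]  (obs o_3=1)
backtrack: best end state = 0; path = [1, 0, 3, 0]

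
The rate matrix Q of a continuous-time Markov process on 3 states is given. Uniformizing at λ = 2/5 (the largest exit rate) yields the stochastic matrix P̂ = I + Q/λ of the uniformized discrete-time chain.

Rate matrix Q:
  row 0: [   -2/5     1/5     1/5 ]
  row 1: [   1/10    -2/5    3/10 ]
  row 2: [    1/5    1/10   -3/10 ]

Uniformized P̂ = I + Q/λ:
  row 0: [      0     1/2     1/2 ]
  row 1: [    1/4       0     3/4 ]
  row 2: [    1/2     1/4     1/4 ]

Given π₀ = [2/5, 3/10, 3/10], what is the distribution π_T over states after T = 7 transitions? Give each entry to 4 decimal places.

t=0: π = [0.4000, 0.3000, 0.3000]
t=1: π = [0.2250, 0.2750, 0.5000]
t=2: π = [0.3188, 0.2375, 0.4438]
t=3: π = [0.2813, 0.2703, 0.4484]
t=4: π = [0.2918, 0.2527, 0.4555]
t=5: π = [0.2909, 0.2598, 0.4493]
t=6: π = [0.2896, 0.2578, 0.4526]
t=7: π = [0.2908, 0.2580, 0.4513]

π = [0.2908, 0.2580, 0.4513]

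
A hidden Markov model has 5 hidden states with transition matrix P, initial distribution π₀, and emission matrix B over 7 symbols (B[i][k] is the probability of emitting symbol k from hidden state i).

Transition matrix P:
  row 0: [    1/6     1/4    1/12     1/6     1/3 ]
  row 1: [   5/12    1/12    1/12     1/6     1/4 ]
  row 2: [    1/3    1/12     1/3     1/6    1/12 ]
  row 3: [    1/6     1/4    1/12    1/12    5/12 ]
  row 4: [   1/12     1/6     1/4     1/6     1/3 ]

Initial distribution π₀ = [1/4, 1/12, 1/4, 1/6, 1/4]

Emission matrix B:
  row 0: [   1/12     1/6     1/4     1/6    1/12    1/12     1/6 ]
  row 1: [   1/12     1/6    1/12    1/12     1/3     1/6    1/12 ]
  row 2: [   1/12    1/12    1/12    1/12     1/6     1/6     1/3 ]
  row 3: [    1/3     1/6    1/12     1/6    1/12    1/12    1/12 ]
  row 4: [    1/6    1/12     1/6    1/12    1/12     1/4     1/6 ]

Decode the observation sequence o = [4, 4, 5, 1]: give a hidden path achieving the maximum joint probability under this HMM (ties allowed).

path = [2, 2, 2, 0]

t=0: δ = [2.083e-02, 2.778e-02, 4.167e-02, 1.389e-02, 2.083e-02]  (obs o_0=4)
t=1: δ = [1.157e-03, 1.736e-03, 2.315e-03, 5.787e-04, 5.787e-04]  ψ = [2, 0, 2, 2, 0]  (obs o_1=4)
t=2: δ = [6.430e-05, 4.823e-05, 1.286e-04, 3.215e-05, 1.085e-04]  ψ = [2, 0, 2, 2, 1]  (obs o_2=5)
t=3: δ = [7.144e-06, 3.014e-06, 3.572e-06, 3.572e-06, 3.014e-06]  ψ = [2, 4, 2, 2, 4]  (obs o_3=1)
backtrack: best end state = 0; path = [2, 2, 2, 0]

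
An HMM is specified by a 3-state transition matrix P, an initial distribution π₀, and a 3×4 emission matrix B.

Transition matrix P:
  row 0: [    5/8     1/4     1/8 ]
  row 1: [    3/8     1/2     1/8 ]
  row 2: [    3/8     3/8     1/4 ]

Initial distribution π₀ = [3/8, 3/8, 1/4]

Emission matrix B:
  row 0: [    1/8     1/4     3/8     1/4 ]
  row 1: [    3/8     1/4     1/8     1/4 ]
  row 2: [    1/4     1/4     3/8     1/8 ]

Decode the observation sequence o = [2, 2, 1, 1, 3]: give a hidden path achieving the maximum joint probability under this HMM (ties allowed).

path = [0, 0, 0, 0, 0]

t=0: δ = [1.406e-01, 4.688e-02, 9.375e-02]  (obs o_0=2)
t=1: δ = [3.296e-02, 4.395e-03, 8.789e-03]  ψ = [0, 0, 2]  (obs o_1=2)
t=2: δ = [5.150e-03, 2.060e-03, 1.030e-03]  ψ = [0, 0, 0]  (obs o_2=1)
t=3: δ = [8.047e-04, 3.219e-04, 1.609e-04]  ψ = [0, 0, 0]  (obs o_3=1)
t=4: δ = [1.257e-04, 5.029e-05, 1.257e-05]  ψ = [0, 0, 0]  (obs o_4=3)
backtrack: best end state = 0; path = [0, 0, 0, 0, 0]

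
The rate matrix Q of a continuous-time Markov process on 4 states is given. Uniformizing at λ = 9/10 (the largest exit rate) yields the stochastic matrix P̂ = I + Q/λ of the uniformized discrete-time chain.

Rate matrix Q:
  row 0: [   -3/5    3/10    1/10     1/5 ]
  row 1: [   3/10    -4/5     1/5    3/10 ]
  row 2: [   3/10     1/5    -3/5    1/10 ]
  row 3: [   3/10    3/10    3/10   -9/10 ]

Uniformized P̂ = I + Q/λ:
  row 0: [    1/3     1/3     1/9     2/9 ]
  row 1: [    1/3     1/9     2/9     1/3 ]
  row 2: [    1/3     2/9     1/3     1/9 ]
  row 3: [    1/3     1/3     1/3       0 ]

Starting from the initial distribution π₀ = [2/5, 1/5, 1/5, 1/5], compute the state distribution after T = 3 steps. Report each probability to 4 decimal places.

t=0: π = [0.4000, 0.2000, 0.2000, 0.2000]
t=1: π = [0.3333, 0.2667, 0.2222, 0.1778]
t=2: π = [0.3333, 0.2494, 0.2296, 0.1877]
t=3: π = [0.3333, 0.2524, 0.2316, 0.1827]

π = [0.3333, 0.2524, 0.2316, 0.1827]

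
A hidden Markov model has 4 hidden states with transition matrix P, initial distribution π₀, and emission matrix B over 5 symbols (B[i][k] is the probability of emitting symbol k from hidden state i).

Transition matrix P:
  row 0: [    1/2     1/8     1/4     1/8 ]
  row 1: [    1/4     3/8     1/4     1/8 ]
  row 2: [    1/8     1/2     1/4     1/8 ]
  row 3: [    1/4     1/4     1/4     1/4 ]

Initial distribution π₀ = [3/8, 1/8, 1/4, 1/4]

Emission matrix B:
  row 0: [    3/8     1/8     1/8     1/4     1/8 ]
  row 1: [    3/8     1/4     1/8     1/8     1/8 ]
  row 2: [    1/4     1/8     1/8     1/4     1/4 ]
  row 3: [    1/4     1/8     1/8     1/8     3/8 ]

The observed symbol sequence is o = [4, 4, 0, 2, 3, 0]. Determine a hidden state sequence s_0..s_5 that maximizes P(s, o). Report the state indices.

t=0: δ = [4.688e-02, 1.562e-02, 6.250e-02, 9.375e-02]  (obs o_0=4)
t=1: δ = [2.930e-03, 3.906e-03, 5.859e-03, 8.789e-03]  ψ = [0, 2, 3, 3]  (obs o_1=4)
t=2: δ = [8.240e-04, 1.099e-03, 5.493e-04, 5.493e-04]  ψ = [3, 2, 3, 3]  (obs o_2=0)
t=3: δ = [5.150e-05, 5.150e-05, 3.433e-05, 1.717e-05]  ψ = [0, 1, 1, 1]  (obs o_3=2)
t=4: δ = [6.437e-06, 2.414e-06, 3.219e-06, 8.047e-07]  ψ = [0, 1, 0, 0]  (obs o_4=3)
t=5: δ = [1.207e-06, 6.035e-07, 4.023e-07, 2.012e-07]  ψ = [0, 2, 0, 0]  (obs o_5=0)
backtrack: best end state = 0; path = [3, 3, 0, 0, 0, 0]

path = [3, 3, 0, 0, 0, 0]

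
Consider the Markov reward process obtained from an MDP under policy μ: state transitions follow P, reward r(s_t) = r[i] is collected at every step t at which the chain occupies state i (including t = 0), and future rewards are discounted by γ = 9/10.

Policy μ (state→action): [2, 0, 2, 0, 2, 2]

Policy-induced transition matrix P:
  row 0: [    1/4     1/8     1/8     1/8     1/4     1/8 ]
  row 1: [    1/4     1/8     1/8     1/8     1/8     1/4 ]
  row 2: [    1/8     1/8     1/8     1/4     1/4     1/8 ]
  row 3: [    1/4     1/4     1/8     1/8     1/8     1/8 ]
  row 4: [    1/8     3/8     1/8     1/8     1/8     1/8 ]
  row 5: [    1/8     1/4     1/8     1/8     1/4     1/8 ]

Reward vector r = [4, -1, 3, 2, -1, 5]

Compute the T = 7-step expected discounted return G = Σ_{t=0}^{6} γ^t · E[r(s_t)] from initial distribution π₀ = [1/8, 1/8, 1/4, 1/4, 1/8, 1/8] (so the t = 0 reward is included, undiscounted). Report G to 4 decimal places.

t=0: π = [0.1250, 0.1250, 0.2500, 0.2500, 0.1250, 0.1250], E[r] = 2.1250, γ^t·E[r] = 2.125000, running G = 2.125000
t=1: π = [0.1875, 0.2031, 0.1250, 0.1563, 0.1875, 0.1406], E[r] = 1.7500, γ^t·E[r] = 1.575000, running G = 3.700000
t=2: π = [0.1934, 0.2090, 0.1250, 0.1406, 0.1816, 0.1504], E[r] = 1.7910, γ^t·E[r] = 1.450723, running G = 5.150723
t=3: π = [0.1929, 0.2068, 0.1250, 0.1406, 0.1836, 0.1511], E[r] = 1.7930, γ^t·E[r] = 1.307074, running G = 6.457797
t=4: π = [0.1925, 0.2074, 0.1250, 0.1406, 0.1836, 0.1508], E[r] = 1.7896, γ^t·E[r] = 1.174184, running G = 7.631981
t=5: π = [0.1926, 0.2073, 0.1250, 0.1406, 0.1835, 0.1509], E[r] = 1.7902, γ^t·E[r] = 1.057113, running G = 8.689094
t=6: π = [0.1926, 0.2073, 0.1250, 0.1406, 0.1836, 0.1509], E[r] = 1.7902, γ^t·E[r] = 0.951392, running G = 9.640486

G = 9.6405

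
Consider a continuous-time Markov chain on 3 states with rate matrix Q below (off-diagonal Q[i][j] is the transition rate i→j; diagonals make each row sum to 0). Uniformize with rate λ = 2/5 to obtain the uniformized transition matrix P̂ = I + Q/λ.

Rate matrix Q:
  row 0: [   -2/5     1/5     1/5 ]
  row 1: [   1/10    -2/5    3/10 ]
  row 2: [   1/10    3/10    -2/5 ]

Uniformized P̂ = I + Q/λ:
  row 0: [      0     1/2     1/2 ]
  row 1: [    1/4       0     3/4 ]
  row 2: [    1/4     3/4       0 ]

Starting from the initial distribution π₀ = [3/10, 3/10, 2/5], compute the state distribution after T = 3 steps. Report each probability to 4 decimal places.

t=0: π = [0.3000, 0.3000, 0.4000]
t=1: π = [0.1750, 0.4500, 0.3750]
t=2: π = [0.2063, 0.3688, 0.4250]
t=3: π = [0.1984, 0.4219, 0.3797]

π = [0.1984, 0.4219, 0.3797]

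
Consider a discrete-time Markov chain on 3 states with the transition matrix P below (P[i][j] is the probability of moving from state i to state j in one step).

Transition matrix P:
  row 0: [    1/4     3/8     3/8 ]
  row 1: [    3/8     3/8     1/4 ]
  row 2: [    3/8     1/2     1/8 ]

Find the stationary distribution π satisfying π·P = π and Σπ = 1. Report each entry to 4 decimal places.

Balance equations π_j = Σ_i π_i·P[i][j]:
  π_0 = 1/4·π_0 + 3/8·π_1 + 3/8·π_2
  π_1 = 3/8·π_0 + 3/8·π_1 + 1/2·π_2
  normalize: π_0 + π_1 + π_2 = 1
Solving the linear system gives exactly π = [1/3, 11/27, 7/27].

π = [0.3333, 0.4074, 0.2593]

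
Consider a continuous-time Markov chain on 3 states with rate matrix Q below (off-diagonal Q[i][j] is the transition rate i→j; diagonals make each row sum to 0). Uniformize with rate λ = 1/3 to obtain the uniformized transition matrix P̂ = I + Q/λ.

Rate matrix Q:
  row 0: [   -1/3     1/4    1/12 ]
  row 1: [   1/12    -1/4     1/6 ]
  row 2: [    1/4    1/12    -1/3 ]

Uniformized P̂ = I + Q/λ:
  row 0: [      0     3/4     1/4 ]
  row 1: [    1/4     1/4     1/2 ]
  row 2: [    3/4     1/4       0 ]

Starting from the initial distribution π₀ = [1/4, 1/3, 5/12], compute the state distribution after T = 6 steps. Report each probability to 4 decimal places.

π = [0.3155, 0.4041, 0.2804]

t=0: π = [0.2500, 0.3333, 0.4167]
t=1: π = [0.3958, 0.3750, 0.2292]
t=2: π = [0.2656, 0.4479, 0.2865]
t=3: π = [0.3268, 0.3828, 0.2904]
t=4: π = [0.3135, 0.4134, 0.2731]
t=5: π = [0.3082, 0.4067, 0.2851]
t=6: π = [0.3155, 0.4041, 0.2804]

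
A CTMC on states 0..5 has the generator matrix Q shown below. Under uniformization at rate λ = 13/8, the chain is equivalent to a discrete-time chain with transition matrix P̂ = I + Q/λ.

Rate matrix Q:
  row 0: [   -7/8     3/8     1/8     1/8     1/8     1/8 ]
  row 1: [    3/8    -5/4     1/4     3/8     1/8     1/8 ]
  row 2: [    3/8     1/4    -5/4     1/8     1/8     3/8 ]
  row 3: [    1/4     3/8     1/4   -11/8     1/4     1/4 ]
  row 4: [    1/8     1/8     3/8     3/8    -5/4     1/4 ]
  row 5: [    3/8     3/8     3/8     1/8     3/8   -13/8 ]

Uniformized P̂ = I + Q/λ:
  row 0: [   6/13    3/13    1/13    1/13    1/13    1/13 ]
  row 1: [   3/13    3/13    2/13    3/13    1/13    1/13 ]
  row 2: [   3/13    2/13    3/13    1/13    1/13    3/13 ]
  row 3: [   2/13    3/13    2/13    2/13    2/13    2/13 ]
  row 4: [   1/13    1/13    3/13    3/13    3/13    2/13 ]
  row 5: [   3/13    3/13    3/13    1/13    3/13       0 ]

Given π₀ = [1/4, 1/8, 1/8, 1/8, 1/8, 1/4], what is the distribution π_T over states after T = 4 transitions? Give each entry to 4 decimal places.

t=0: π = [0.2500, 0.1250, 0.1250, 0.1250, 0.1250, 0.2500]
t=1: π = [0.2596, 0.2019, 0.1731, 0.1250, 0.1442, 0.0962]
t=2: π = [0.2589, 0.1953, 0.1657, 0.1398, 0.1235, 0.1169]
t=3: π = [0.2608, 0.1990, 0.1652, 0.1367, 0.1247, 0.1137]
t=4: π = [0.2612, 0.1989, 0.1648, 0.1372, 0.1241, 0.1137]

π = [0.2612, 0.1989, 0.1648, 0.1372, 0.1241, 0.1137]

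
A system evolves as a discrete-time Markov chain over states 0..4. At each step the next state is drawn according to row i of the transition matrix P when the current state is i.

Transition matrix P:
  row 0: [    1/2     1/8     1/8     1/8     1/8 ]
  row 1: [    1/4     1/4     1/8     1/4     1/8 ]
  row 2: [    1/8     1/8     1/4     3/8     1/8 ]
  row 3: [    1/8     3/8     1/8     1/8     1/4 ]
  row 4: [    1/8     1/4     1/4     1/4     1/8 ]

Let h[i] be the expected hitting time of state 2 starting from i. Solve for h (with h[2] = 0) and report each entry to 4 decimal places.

First-step conditioning: h[2] = 0; for i ≠ 2, h[i] = 1 + Σ_k P[i][k]·h[k].
  h[0] = 1 + 1/2·h[0] + 1/8·h[1] + 1/8·h[3] + 1/8·h[4]
  h[1] = 1 + 1/4·h[0] + 1/4·h[1] + 1/4·h[3] + 1/8·h[4]
  h[3] = 1 + 1/8·h[0] + 3/8·h[1] + 1/8·h[3] + 1/4·h[4]
  h[4] = 1 + 1/8·h[0] + 1/4·h[1] + 1/4·h[3] + 1/8·h[4]
Solving the 4×4 linear system over states ≠ 2 gives exactly h = [1696/243, 188/27, 0, 556/81, 1480/243] (h[2] = 0 is the target).

h = [6.9794, 6.9630, 0.0000, 6.8642, 6.0905]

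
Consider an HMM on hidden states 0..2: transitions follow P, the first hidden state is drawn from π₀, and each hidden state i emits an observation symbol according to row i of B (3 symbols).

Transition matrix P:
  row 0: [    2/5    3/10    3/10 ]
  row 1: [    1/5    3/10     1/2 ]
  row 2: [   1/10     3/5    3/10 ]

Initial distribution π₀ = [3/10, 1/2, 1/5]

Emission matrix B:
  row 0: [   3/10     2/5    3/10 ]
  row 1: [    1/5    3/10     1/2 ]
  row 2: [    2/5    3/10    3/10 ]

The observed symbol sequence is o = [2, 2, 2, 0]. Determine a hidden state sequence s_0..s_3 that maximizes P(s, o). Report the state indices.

t=0: δ = [9.000e-02, 2.500e-01, 6.000e-02]  (obs o_0=2)
t=1: δ = [1.500e-02, 3.750e-02, 3.750e-02]  ψ = [1, 1, 1]  (obs o_1=2)
t=2: δ = [2.250e-03, 1.125e-02, 5.625e-03]  ψ = [1, 2, 1]  (obs o_2=2)
t=3: δ = [6.750e-04, 6.750e-04, 2.250e-03]  ψ = [1, 1, 1]  (obs o_3=0)
backtrack: best end state = 2; path = [1, 2, 1, 2]

path = [1, 2, 1, 2]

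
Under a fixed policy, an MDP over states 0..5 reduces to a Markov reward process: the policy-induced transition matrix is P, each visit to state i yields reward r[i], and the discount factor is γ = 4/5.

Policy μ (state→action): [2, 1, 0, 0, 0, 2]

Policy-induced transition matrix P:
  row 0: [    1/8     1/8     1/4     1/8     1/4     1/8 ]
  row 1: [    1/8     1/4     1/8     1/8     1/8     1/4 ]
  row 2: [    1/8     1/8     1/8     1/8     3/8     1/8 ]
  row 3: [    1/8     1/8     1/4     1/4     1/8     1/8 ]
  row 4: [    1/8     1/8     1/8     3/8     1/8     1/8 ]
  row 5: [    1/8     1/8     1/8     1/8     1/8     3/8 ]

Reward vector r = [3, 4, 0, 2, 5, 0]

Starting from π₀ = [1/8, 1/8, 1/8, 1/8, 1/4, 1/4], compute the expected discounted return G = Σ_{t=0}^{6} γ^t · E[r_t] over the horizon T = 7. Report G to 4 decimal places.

t=0: π = [0.1250, 0.1250, 0.1250, 0.1250, 0.2500, 0.2500], E[r] = 2.3750, γ^t·E[r] = 2.375000, running G = 2.375000
t=1: π = [0.1250, 0.1406, 0.1563, 0.2031, 0.1719, 0.2031], E[r] = 2.2031, γ^t·E[r] = 1.762500, running G = 4.137500
t=2: π = [0.1250, 0.1426, 0.1660, 0.1934, 0.1797, 0.1934], E[r] = 2.2305, γ^t·E[r] = 1.427500, running G = 5.565000
t=3: π = [0.1250, 0.1428, 0.1648, 0.1941, 0.1821, 0.1912], E[r] = 2.2451, γ^t·E[r] = 1.149500, running G = 6.714500
t=4: π = [0.1250, 0.1429, 0.1649, 0.1948, 0.1818, 0.1906], E[r] = 2.2451, γ^t·E[r] = 0.919600, running G = 7.634100
t=5: π = [0.1250, 0.1429, 0.1650, 0.1948, 0.1818, 0.1905], E[r] = 2.2453, γ^t·E[r] = 0.735730, running G = 8.369830
t=6: π = [0.1250, 0.1429, 0.1650, 0.1948, 0.1819, 0.1905], E[r] = 2.2454, γ^t·E[r] = 0.588617, running G = 8.958447

G = 8.9584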